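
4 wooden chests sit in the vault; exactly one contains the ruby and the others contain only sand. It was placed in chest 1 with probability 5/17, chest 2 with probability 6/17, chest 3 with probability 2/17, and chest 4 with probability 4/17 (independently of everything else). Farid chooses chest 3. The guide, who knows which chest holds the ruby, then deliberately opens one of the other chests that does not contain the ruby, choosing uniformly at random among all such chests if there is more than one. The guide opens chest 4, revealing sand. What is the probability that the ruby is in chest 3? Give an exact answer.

Consider each possible location of the ruby in turn.
If it is in chest 1 (prior 5/17): the guide has 2 equally likely choices, so probability 1/2; weight (5/17)·(1/2) = 5/34.
If it is in chest 2 (prior 6/17): the guide has 2 equally likely choices, so probability 1/2; weight (6/17)·(1/2) = 3/17.
If it is in chest 3 (prior 2/17): the guide has 3 equally likely choices, so probability 1/3; weight (2/17)·(1/3) = 2/51.
If it is in chest 4 (prior 4/17): the guide opened chest 4, so this case is ruled out; weight (4/17)·0 = 0.
The weights sum to 37/102.
So P(the ruby in chest 3 | the guide opened chest 4) = (2/51) / (37/102) = 4/37.

4/37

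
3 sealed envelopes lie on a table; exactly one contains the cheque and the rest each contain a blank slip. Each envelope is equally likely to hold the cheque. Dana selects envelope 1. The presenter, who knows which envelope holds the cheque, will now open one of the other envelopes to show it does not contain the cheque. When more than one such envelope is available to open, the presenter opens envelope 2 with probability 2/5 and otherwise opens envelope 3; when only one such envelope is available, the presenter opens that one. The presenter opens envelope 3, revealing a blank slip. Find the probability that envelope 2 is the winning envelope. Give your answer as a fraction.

5/8

Consider each possible location of the cheque in turn.
If it is in envelope 1 (prior 1/3): envelope 2 is available but not opened, probability 3/5; weight (1/3)·(3/5) = 1/5.
If it is in envelope 2 (prior 1/3): only envelope 3 is available, probability 1; weight (1/3)·1 = 1/3.
If it is in envelope 3 (prior 1/3): the presenter opened envelope 3, so this case is ruled out; weight (1/3)·0 = 0.
The weights sum to 8/15.
So P(the cheque in envelope 2 | the presenter opened envelope 3) = (1/3) / (8/15) = 5/8.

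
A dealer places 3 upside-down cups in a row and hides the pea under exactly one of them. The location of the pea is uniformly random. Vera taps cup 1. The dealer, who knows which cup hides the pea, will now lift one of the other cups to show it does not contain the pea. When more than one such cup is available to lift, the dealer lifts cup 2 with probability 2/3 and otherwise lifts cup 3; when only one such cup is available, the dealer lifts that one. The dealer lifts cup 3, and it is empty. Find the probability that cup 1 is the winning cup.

Apply Bayes' rule, conditioning on where the pea actually is.
If it is under cup 1 (prior 1/3): cup 2 is available but not opened, probability 1/3; weight (1/3)·(1/3) = 1/9.
If it is under cup 2 (prior 1/3): only cup 3 is available, probability 1; weight (1/3)·1 = 1/3.
If it is under cup 3 (prior 1/3): the dealer opened cup 3, so this case is ruled out; weight (1/3)·0 = 0.
The weights sum to 4/9.
So P(the pea under cup 1 | the dealer opened cup 3) = (1/9) / (4/9) = 1/4.

1/4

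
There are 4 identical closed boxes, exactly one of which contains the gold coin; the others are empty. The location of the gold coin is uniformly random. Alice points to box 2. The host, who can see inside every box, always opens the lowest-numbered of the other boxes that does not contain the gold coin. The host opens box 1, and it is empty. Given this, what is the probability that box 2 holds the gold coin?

1/3

Apply Bayes' rule, conditioning on where the gold coin actually is.
If it is in box 1 (prior 1/4): the host opened box 1, so this case is ruled out; weight (1/4)·0 = 0.
If it is in any of boxes 2, 3, and 4 (prior 1/4 each): box 1 is the lowest-numbered option available, probability 1; weight (1/4)·1 = 1/4 each.
The weights sum to 3/4.
So P(the gold coin in box 2 | the host opened box 1) = (1/4) / (3/4) = 1/3.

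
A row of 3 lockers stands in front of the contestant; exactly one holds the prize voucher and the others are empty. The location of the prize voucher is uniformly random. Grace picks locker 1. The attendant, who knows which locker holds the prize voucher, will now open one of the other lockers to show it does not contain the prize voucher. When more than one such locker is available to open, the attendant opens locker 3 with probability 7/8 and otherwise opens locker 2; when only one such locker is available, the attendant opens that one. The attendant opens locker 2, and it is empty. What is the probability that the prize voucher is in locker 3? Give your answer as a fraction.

Consider each possible location of the prize voucher in turn.
If it is in locker 1 (prior 1/3): locker 3 is available but not opened, probability 1/8; weight (1/3)·(1/8) = 1/24.
If it is in locker 2 (prior 1/3): the attendant opened locker 2, so this case is ruled out; weight (1/3)·0 = 0.
If it is in locker 3 (prior 1/3): only locker 2 is available, probability 1; weight (1/3)·1 = 1/3.
The weights sum to 3/8.
So P(the prize voucher in locker 3 | the attendant opened locker 2) = (1/3) / (3/8) = 8/9.

8/9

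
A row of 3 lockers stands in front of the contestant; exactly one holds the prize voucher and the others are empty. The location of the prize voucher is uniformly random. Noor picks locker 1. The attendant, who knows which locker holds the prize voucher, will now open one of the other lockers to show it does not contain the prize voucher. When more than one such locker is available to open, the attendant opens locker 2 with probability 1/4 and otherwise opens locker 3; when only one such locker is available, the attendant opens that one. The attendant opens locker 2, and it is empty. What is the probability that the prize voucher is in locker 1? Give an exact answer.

1/5

Consider each possible location of the prize voucher in turn.
If it is in locker 1 (prior 1/3): locker 2 is available, opened with probability 1/4; weight (1/3)·(1/4) = 1/12.
If it is in locker 2 (prior 1/3): the attendant opened locker 2, so this case is ruled out; weight (1/3)·0 = 0.
If it is in locker 3 (prior 1/3): only locker 2 is available, probability 1; weight (1/3)·1 = 1/3.
The weights sum to 5/12.
So P(the prize voucher in locker 1 | the attendant opened locker 2) = (1/12) / (5/12) = 1/5.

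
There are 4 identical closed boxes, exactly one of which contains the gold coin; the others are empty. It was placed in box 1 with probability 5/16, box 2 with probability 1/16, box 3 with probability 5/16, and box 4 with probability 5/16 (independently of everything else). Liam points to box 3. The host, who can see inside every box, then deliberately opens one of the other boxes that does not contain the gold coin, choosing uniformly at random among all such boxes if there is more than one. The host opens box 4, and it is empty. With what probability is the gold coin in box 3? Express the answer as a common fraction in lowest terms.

Condition on the true location of the gold coin.
If it is in box 1 (prior 5/16): the host has 2 equally likely choices, so probability 1/2; weight (5/16)·(1/2) = 5/32.
If it is in box 2 (prior 1/16): the host has 2 equally likely choices, so probability 1/2; weight (1/16)·(1/2) = 1/32.
If it is in box 3 (prior 5/16): the host has 3 equally likely choices, so probability 1/3; weight (5/16)·(1/3) = 5/48.
If it is in box 4 (prior 5/16): the host opened box 4, so this case is ruled out; weight (5/16)·0 = 0.
The weights sum to 7/24.
So P(the gold coin in box 3 | the host opened box 4) = (5/48) / (7/24) = 5/14.

5/14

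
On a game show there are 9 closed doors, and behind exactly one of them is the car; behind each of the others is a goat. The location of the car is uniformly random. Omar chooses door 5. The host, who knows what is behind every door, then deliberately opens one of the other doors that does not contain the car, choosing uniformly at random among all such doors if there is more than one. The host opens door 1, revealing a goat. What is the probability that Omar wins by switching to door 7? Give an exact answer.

Apply Bayes' rule, conditioning on where the car actually is.
If it is behind door 1 (prior 1/9): the host opened door 1, so this case is ruled out; weight (1/9)·0 = 0.
If it is behind any of doors 2, 3, 4, 6, 7, 8, and 9 (prior 1/9 each): the host has 7 equally likely choices, so probability 1/7; weight (1/9)·(1/7) = 1/63 each.
If it is behind door 5 (prior 1/9): the host has 8 equally likely choices, so probability 1/8; weight (1/9)·(1/8) = 1/72.
The weights sum to 1/8.
So P(the car behind door 7 | the host opened door 1) = (1/63) / (1/8) = 8/63.

8/63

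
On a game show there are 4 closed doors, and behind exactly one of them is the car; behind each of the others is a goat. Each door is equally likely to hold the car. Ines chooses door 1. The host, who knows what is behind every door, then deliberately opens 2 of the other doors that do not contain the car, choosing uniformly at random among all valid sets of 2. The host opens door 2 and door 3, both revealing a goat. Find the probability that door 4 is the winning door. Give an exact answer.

3/4

Condition on the true location of the car.
If it is behind door 1 (prior 1/4): the host has 3 equally likely choices, so probability 1/3; weight (1/4)·(1/3) = 1/12.
If it is behind either of doors 2 and 3 (prior 1/4 each): that door was opened and seen not to hold the prize — ruled out; weight (1/4)·0 = 0 each.
If it is behind door 4 (prior 1/4): the host has no choice, probability 1; weight (1/4)·1 = 1/4.
The weights sum to 1/3.
So P(the car behind door 4 | the host opened door 2 and door 3) = (1/4) / (1/3) = 3/4.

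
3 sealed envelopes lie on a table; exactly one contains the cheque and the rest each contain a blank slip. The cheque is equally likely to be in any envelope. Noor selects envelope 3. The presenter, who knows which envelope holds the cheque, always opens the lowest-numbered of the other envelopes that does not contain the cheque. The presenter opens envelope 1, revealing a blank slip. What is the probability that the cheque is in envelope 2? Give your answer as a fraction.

Condition on the true location of the cheque.
If it is in envelope 1 (prior 1/3): the presenter opened envelope 1, so this case is ruled out; weight (1/3)·0 = 0.
If it is in either of envelopes 2 and 3 (prior 1/3 each): envelope 1 is the lowest-numbered option available, probability 1; weight (1/3)·1 = 1/3 each.
The weights sum to 2/3.
So P(the cheque in envelope 2 | the presenter opened envelope 1) = (1/3) / (2/3) = 1/2.

1/2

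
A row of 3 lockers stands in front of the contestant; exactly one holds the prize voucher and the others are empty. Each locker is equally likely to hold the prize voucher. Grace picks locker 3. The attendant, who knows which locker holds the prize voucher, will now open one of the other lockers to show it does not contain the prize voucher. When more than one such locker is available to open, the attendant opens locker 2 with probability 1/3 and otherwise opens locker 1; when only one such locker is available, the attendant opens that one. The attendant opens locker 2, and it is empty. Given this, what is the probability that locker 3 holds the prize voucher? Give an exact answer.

1/4

Consider each possible location of the prize voucher in turn.
If it is in locker 1 (prior 1/3): only locker 2 is available, probability 1; weight (1/3)·1 = 1/3.
If it is in locker 2 (prior 1/3): the attendant opened locker 2, so this case is ruled out; weight (1/3)·0 = 0.
If it is in locker 3 (prior 1/3): locker 2 is available, opened with probability 1/3; weight (1/3)·(1/3) = 1/9.
The weights sum to 4/9.
So P(the prize voucher in locker 3 | the attendant opened locker 2) = (1/9) / (4/9) = 1/4.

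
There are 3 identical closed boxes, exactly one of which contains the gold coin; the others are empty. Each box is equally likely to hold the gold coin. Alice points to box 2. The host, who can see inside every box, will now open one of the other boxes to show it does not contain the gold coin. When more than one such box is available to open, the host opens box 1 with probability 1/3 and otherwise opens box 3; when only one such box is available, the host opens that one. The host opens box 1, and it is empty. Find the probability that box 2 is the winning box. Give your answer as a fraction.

1/4

Consider each possible location of the gold coin in turn.
If it is in box 1 (prior 1/3): the host opened box 1, so this case is ruled out; weight (1/3)·0 = 0.
If it is in box 2 (prior 1/3): box 1 is available, opened with probability 1/3; weight (1/3)·(1/3) = 1/9.
If it is in box 3 (prior 1/3): only box 1 is available, probability 1; weight (1/3)·1 = 1/3.
The weights sum to 4/9.
So P(the gold coin in box 2 | the host opened box 1) = (1/9) / (4/9) = 1/4.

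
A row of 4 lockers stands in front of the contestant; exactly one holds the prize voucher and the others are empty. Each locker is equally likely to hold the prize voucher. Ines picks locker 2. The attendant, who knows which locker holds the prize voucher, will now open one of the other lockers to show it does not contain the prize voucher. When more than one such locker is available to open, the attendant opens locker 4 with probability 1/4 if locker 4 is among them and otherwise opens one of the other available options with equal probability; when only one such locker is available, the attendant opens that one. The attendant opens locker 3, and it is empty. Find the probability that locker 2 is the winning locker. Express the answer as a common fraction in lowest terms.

3/13

Apply Bayes' rule, conditioning on where the prize voucher actually is.
If it is in locker 1 (prior 1/4): locker 4 is available but not opened, probability 3/4; weight (1/4)·(3/4) = 3/16.
If it is in locker 2 (prior 1/4): locker 4 is available but not opened; locker 3 gets probability (1 − 1/4)/2 = 3/8; weight (1/4)·(3/8) = 3/32.
If it is in locker 3 (prior 1/4): the attendant opened locker 3, so this case is ruled out; weight (1/4)·0 = 0.
If it is in locker 4 (prior 1/4): locker 4 holds the prize so is unavailable; the attendant chooses uniformly among the 2 others, probability 1/2; weight (1/4)·(1/2) = 1/8.
The weights sum to 13/32.
So P(the prize voucher in locker 2 | the attendant opened locker 3) = (3/32) / (13/32) = 3/13.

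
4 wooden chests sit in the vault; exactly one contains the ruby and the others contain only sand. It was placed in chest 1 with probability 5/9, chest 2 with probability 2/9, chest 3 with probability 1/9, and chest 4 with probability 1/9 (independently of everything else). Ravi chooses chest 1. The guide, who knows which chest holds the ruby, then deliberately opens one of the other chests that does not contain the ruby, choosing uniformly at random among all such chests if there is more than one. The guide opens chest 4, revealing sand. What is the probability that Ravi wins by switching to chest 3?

3/19

Consider each possible location of the ruby in turn.
If it is in chest 1 (prior 5/9): the guide has 3 equally likely choices, so probability 1/3; weight (5/9)·(1/3) = 5/27.
If it is in chest 2 (prior 2/9): the guide has 2 equally likely choices, so probability 1/2; weight (2/9)·(1/2) = 1/9.
If it is in chest 3 (prior 1/9): the guide has 2 equally likely choices, so probability 1/2; weight (1/9)·(1/2) = 1/18.
If it is in chest 4 (prior 1/9): the guide opened chest 4, so this case is ruled out; weight (1/9)·0 = 0.
The weights sum to 19/54.
So P(the ruby in chest 3 | the guide opened chest 4) = (1/18) / (19/54) = 3/19.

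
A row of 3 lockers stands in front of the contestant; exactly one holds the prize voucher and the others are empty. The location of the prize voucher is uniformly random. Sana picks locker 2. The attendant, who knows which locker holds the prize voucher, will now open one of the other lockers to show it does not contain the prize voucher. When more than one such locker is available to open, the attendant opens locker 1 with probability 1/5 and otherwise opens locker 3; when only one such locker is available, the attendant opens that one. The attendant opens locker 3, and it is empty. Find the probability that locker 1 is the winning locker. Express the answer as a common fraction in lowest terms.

5/9

Consider each possible location of the prize voucher in turn.
If it is in locker 1 (prior 1/3): only locker 3 is available, probability 1; weight (1/3)·1 = 1/3.
If it is in locker 2 (prior 1/3): locker 1 is available but not opened, probability 4/5; weight (1/3)·(4/5) = 4/15.
If it is in locker 3 (prior 1/3): the attendant opened locker 3, so this case is ruled out; weight (1/3)·0 = 0.
The weights sum to 3/5.
So P(the prize voucher in locker 1 | the attendant opened locker 3) = (1/3) / (3/5) = 5/9.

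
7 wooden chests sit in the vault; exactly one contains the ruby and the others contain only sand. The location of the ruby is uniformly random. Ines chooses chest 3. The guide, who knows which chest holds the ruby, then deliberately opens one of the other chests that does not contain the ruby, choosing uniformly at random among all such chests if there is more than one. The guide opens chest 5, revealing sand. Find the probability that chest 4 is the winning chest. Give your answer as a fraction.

Consider each possible location of the ruby in turn.
If it is in any of chests 1, 2, 4, 6, and 7 (prior 1/7 each): the guide has 5 equally likely choices, so probability 1/5; weight (1/7)·(1/5) = 1/35 each.
If it is in chest 3 (prior 1/7): the guide has 6 equally likely choices, so probability 1/6; weight (1/7)·(1/6) = 1/42.
If it is in chest 5 (prior 1/7): the guide opened chest 5, so this case is ruled out; weight (1/7)·0 = 0.
The weights sum to 1/6.
So P(the ruby in chest 4 | the guide opened chest 5) = (1/35) / (1/6) = 6/35.

6/35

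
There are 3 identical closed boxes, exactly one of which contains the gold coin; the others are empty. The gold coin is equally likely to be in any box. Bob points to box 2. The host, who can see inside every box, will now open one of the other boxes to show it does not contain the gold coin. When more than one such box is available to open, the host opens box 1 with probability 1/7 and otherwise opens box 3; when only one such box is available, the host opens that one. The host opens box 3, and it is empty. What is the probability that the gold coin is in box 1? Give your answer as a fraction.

Consider each possible location of the gold coin in turn.
If it is in box 1 (prior 1/3): only box 3 is available, probability 1; weight (1/3)·1 = 1/3.
If it is in box 2 (prior 1/3): box 1 is available but not opened, probability 6/7; weight (1/3)·(6/7) = 2/7.
If it is in box 3 (prior 1/3): the host opened box 3, so this case is ruled out; weight (1/3)·0 = 0.
The weights sum to 13/21.
So P(the gold coin in box 1 | the host opened box 3) = (1/3) / (13/21) = 7/13.

7/13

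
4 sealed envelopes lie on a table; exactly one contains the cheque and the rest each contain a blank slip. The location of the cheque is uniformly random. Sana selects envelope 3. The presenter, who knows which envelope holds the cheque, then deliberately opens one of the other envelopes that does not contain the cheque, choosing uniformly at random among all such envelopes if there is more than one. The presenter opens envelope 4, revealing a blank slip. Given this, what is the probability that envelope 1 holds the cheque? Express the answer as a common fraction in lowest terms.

Consider each possible location of the cheque in turn.
If it is in either of envelopes 1 and 2 (prior 1/4 each): the presenter has 2 equally likely choices, so probability 1/2; weight (1/4)·(1/2) = 1/8 each.
If it is in envelope 3 (prior 1/4): the presenter has 3 equally likely choices, so probability 1/3; weight (1/4)·(1/3) = 1/12.
If it is in envelope 4 (prior 1/4): the presenter opened envelope 4, so this case is ruled out; weight (1/4)·0 = 0.
The weights sum to 1/3.
So P(the cheque in envelope 1 | the presenter opened envelope 4) = (1/8) / (1/3) = 3/8.

3/8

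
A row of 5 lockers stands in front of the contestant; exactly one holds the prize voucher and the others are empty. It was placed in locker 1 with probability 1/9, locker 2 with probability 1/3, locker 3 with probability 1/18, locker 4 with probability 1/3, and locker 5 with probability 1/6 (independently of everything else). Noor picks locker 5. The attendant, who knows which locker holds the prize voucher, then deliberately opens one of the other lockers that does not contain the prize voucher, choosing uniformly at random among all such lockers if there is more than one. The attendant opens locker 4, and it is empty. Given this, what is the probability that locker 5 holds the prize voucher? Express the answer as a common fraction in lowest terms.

Consider each possible location of the prize voucher in turn.
If it is in locker 1 (prior 1/9): the attendant has 3 equally likely choices, so probability 1/3; weight (1/9)·(1/3) = 1/27.
If it is in locker 2 (prior 1/3): the attendant has 3 equally likely choices, so probability 1/3; weight (1/3)·(1/3) = 1/9.
If it is in locker 3 (prior 1/18): the attendant has 3 equally likely choices, so probability 1/3; weight (1/18)·(1/3) = 1/54.
If it is in locker 4 (prior 1/3): the attendant opened locker 4, so this case is ruled out; weight (1/3)·0 = 0.
If it is in locker 5 (prior 1/6): the attendant has 4 equally likely choices, so probability 1/4; weight (1/6)·(1/4) = 1/24.
The weights sum to 5/24.
So P(the prize voucher in locker 5 | the attendant opened locker 4) = (1/24) / (5/24) = 1/5.

1/5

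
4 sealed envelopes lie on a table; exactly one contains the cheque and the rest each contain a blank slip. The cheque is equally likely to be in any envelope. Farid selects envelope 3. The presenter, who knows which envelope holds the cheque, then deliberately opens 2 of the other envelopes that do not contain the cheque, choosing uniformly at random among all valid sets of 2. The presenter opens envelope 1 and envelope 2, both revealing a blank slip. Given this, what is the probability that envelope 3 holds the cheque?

Apply Bayes' rule, conditioning on where the cheque actually is.
If it is in either of envelopes 1 and 2 (prior 1/4 each): that envelope was opened and seen not to hold the prize — ruled out; weight (1/4)·0 = 0 each.
If it is in envelope 3 (prior 1/4): the presenter has 3 equally likely choices, so probability 1/3; weight (1/4)·(1/3) = 1/12.
If it is in envelope 4 (prior 1/4): the presenter has no choice, probability 1; weight (1/4)·1 = 1/4.
The weights sum to 1/3.
So P(the cheque in envelope 3 | the presenter opened envelope 1 and envelope 2) = (1/12) / (1/3) = 1/4.

1/4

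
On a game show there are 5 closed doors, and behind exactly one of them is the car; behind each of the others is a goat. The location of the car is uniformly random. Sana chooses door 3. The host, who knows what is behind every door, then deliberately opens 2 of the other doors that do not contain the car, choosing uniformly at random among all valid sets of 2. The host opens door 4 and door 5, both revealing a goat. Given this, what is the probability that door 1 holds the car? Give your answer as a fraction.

Condition on the true location of the car.
If it is behind either of doors 1 and 2 (prior 1/5 each): the host has 3 equally likely choices, so probability 1/3; weight (1/5)·(1/3) = 1/15 each.
If it is behind door 3 (prior 1/5): the host has 6 equally likely choices, so probability 1/6; weight (1/5)·(1/6) = 1/30.
If it is behind either of doors 4 and 5 (prior 1/5 each): that door was opened and seen not to hold the prize — ruled out; weight (1/5)·0 = 0 each.
The weights sum to 1/6.
So P(the car behind door 1 | the host opened door 4 and door 5) = (1/15) / (1/6) = 2/5.

2/5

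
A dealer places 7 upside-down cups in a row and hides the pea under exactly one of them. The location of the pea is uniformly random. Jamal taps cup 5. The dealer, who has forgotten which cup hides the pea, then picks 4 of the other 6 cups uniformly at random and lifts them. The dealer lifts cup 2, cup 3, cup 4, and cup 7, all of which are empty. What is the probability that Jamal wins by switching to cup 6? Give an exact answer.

Apply Bayes' rule, conditioning on where the pea actually is.
If it is under any of cups 1, 5, and 6 (prior 1/7 each): the dealer picks exactly this set with probability 1/15 regardless, and none is the prize; weight (1/7)·(1/15) = 1/105 each.
If it is under any of cups 2, 3, 4, and 7 (prior 1/7 each): that cup was opened and seen not to hold the prize — ruled out; weight (1/7)·0 = 0 each.
The weights sum to 1/35.
So P(the pea under cup 6 | the dealer opened cup 2, cup 3, cup 4, and cup 7) = (1/105) / (1/35) = 1/3.

1/3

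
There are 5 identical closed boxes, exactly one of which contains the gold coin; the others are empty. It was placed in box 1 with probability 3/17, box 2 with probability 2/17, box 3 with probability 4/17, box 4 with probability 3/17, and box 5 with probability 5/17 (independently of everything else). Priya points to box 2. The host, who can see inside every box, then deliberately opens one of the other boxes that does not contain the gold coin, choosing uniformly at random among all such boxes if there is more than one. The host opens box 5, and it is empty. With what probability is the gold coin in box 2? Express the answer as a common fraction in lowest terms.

Consider each possible location of the gold coin in turn.
If it is in either of boxes 1 and 4 (prior 3/17 each): the host has 3 equally likely choices, so probability 1/3; weight (3/17)·(1/3) = 1/17 each.
If it is in box 2 (prior 2/17): the host has 4 equally likely choices, so probability 1/4; weight (2/17)·(1/4) = 1/34.
If it is in box 3 (prior 4/17): the host has 3 equally likely choices, so probability 1/3; weight (4/17)·(1/3) = 4/51.
If it is in box 5 (prior 5/17): the host opened box 5, so this case is ruled out; weight (5/17)·0 = 0.
The weights sum to 23/102.
So P(the gold coin in box 2 | the host opened box 5) = (1/34) / (23/102) = 3/23.

3/23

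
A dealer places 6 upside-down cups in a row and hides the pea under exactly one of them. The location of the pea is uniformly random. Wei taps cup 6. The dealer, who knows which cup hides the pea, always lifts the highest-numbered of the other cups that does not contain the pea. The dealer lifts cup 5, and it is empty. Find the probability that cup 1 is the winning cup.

1/5

Apply Bayes' rule, conditioning on where the pea actually is.
If it is under any of cups 1, 2, 3, 4, and 6 (prior 1/6 each): cup 5 is the highest-numbered option available, probability 1; weight (1/6)·1 = 1/6 each.
If it is under cup 5 (prior 1/6): the dealer opened cup 5, so this case is ruled out; weight (1/6)·0 = 0.
The weights sum to 5/6.
So P(the pea under cup 1 | the dealer opened cup 5) = (1/6) / (5/6) = 1/5.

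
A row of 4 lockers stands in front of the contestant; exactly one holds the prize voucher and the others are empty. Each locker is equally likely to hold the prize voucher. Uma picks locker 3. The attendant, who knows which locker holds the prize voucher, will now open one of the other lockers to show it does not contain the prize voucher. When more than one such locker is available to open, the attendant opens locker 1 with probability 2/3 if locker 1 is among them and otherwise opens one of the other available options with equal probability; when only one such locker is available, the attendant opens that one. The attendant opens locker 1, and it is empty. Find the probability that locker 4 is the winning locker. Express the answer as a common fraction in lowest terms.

Apply Bayes' rule, conditioning on where the prize voucher actually is.
If it is in locker 1 (prior 1/4): the attendant opened locker 1, so this case is ruled out; weight (1/4)·0 = 0.
If it is in any of lockers 2, 3, and 4 (prior 1/4 each): locker 1 is available, opened with probability 2/3; weight (1/4)·(2/3) = 1/6 each.
The weights sum to 1/2.
So P(the prize voucher in locker 4 | the attendant opened locker 1) = (1/6) / (1/2) = 1/3.

1/3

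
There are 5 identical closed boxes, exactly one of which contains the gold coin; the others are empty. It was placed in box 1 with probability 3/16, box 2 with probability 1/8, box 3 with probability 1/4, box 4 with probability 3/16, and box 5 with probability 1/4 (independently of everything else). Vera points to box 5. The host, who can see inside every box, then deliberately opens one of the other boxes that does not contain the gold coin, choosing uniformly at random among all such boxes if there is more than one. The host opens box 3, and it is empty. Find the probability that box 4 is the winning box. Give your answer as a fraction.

Condition on the true location of the gold coin.
If it is in either of boxes 1 and 4 (prior 3/16 each): the host has 3 equally likely choices, so probability 1/3; weight (3/16)·(1/3) = 1/16 each.
If it is in box 2 (prior 1/8): the host has 3 equally likely choices, so probability 1/3; weight (1/8)·(1/3) = 1/24.
If it is in box 3 (prior 1/4): the host opened box 3, so this case is ruled out; weight (1/4)·0 = 0.
If it is in box 5 (prior 1/4): the host has 4 equally likely choices, so probability 1/4; weight (1/4)·(1/4) = 1/16.
The weights sum to 11/48.
So P(the gold coin in box 4 | the host opened box 3) = (1/16) / (11/48) = 3/11.

3/11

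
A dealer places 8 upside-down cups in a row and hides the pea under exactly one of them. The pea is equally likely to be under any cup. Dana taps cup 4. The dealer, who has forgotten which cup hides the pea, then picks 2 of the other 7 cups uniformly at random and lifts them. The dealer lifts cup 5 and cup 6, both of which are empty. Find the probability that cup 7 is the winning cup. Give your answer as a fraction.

1/6

Because the dealer chose which cups to lift without knowing where the pea is, the choice is independent of the prize location. Learning that none of the 2 opened cups holds the pea simply rules out those 2 locations and leaves the remaining 6 cups still equally likely by symmetry.
So P(the pea under cup 7) = 1/6.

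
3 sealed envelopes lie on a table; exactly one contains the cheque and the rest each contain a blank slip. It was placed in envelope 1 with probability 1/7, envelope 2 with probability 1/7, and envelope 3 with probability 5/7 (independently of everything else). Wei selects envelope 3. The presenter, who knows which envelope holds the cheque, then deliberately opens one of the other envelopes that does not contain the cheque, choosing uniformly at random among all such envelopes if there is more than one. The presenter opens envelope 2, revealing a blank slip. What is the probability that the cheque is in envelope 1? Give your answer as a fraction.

2/7

Condition on the true location of the cheque.
If it is in envelope 1 (prior 1/7): the presenter has no choice, probability 1; weight (1/7)·1 = 1/7.
If it is in envelope 2 (prior 1/7): the presenter opened envelope 2, so this case is ruled out; weight (1/7)·0 = 0.
If it is in envelope 3 (prior 5/7): the presenter has 2 equally likely choices, so probability 1/2; weight (5/7)·(1/2) = 5/14.
The weights sum to 1/2.
So P(the cheque in envelope 1 | the presenter opened envelope 2) = (1/7) / (1/2) = 2/7.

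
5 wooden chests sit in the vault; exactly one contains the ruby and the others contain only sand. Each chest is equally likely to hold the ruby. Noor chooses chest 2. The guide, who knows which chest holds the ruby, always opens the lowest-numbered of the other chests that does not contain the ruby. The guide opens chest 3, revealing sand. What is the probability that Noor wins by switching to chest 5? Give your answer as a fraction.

0

Consider each possible location of the ruby in turn.
If it is in chest 1 (prior 1/5): chest 3 is the lowest-numbered option available, probability 1; weight (1/5)·1 = 1/5.
If it is in any of chests 2, 4, and 5 (prior 1/5 each): the guide would have opened chest 1 instead, probability 0; weight (1/5)·0 = 0 each.
If it is in chest 3 (prior 1/5): the guide opened chest 3, so this case is ruled out; weight (1/5)·0 = 0.
The weights sum to 1/5.
So P(the ruby in chest 5 | the guide opened chest 3) = 0 / (1/5) = 0.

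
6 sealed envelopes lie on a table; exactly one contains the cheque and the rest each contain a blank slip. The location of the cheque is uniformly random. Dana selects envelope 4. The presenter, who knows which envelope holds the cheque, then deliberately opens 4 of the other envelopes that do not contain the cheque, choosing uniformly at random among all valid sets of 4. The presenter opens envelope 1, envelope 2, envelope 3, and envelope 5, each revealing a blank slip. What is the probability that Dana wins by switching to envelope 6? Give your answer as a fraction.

Consider each possible location of the cheque in turn.
If it is in any of envelopes 1, 2, 3, and 5 (prior 1/6 each): that envelope was opened and seen not to hold the prize — ruled out; weight (1/6)·0 = 0 each.
If it is in envelope 4 (prior 1/6): the presenter has 5 equally likely choices, so probability 1/5; weight (1/6)·(1/5) = 1/30.
If it is in envelope 6 (prior 1/6): the presenter has no choice, probability 1; weight (1/6)·1 = 1/6.
The weights sum to 1/5.
So P(the cheque in envelope 6 | the presenter opened envelope 1, envelope 2, envelope 3, and envelope 5) = (1/6) / (1/5) = 5/6.

5/6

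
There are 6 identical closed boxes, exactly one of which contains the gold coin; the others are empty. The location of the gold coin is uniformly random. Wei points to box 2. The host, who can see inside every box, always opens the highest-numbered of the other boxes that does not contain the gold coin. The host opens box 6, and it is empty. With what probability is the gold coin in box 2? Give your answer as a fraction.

Condition on the true location of the gold coin.
If it is in any of boxes 1, 2, 3, 4, and 5 (prior 1/6 each): box 6 is the highest-numbered option available, probability 1; weight (1/6)·1 = 1/6 each.
If it is in box 6 (prior 1/6): the host opened box 6, so this case is ruled out; weight (1/6)·0 = 0.
The weights sum to 5/6.
So P(the gold coin in box 2 | the host opened box 6) = (1/6) / (5/6) = 1/5.

1/5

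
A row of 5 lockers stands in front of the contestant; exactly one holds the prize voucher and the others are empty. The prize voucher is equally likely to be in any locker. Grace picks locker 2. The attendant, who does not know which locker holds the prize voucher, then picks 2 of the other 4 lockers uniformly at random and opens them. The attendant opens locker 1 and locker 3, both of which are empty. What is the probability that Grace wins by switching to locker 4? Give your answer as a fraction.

Because the attendant chose which lockers to open without knowing where the prize voucher is, the choice is independent of the prize location. Learning that none of the 2 opened lockers holds the prize voucher simply rules out those 2 locations and leaves the remaining 3 lockers still equally likely by symmetry.
So P(the prize voucher in locker 4) = 1/3.

1/3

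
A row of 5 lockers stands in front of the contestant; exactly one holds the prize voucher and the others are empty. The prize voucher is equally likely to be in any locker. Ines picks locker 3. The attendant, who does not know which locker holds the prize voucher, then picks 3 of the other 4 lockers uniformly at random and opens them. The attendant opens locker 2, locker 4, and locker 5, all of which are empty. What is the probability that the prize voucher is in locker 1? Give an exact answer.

Consider each possible location of the prize voucher in turn.
If it is in either of lockers 1 and 3 (prior 1/5 each): the attendant picks exactly this set with probability 1/4 regardless, and none is the prize; weight (1/5)·(1/4) = 1/20 each.
If it is in any of lockers 2, 4, and 5 (prior 1/5 each): that locker was opened and seen not to hold the prize — ruled out; weight (1/5)·0 = 0 each.
The weights sum to 1/10.
So P(the prize voucher in locker 1 | the attendant opened locker 2, locker 4, and locker 5) = (1/20) / (1/10) = 1/2.

1/2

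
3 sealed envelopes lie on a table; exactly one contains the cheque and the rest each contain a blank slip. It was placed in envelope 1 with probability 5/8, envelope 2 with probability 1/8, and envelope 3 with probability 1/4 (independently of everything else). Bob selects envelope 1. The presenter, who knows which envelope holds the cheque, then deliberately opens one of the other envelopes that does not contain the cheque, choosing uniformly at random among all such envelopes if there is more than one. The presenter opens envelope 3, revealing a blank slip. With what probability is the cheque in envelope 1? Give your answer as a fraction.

Apply Bayes' rule, conditioning on where the cheque actually is.
If it is in envelope 1 (prior 5/8): the presenter has 2 equally likely choices, so probability 1/2; weight (5/8)·(1/2) = 5/16.
If it is in envelope 2 (prior 1/8): the presenter has no choice, probability 1; weight (1/8)·1 = 1/8.
If it is in envelope 3 (prior 1/4): the presenter opened envelope 3, so this case is ruled out; weight (1/4)·0 = 0.
The weights sum to 7/16.
So P(the cheque in envelope 1 | the presenter opened envelope 3) = (5/16) / (7/16) = 5/7.

5/7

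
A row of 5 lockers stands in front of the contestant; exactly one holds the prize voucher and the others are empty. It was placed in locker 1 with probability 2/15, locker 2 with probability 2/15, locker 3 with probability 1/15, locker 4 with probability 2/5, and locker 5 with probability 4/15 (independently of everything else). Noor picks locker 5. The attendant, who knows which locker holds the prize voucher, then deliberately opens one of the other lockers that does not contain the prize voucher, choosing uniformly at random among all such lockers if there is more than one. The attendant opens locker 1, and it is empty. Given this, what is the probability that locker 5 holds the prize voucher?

1/4

Consider each possible location of the prize voucher in turn.
If it is in locker 1 (prior 2/15): the attendant opened locker 1, so this case is ruled out; weight (2/15)·0 = 0.
If it is in locker 2 (prior 2/15): the attendant has 3 equally likely choices, so probability 1/3; weight (2/15)·(1/3) = 2/45.
If it is in locker 3 (prior 1/15): the attendant has 3 equally likely choices, so probability 1/3; weight (1/15)·(1/3) = 1/45.
If it is in locker 4 (prior 2/5): the attendant has 3 equally likely choices, so probability 1/3; weight (2/5)·(1/3) = 2/15.
If it is in locker 5 (prior 4/15): the attendant has 4 equally likely choices, so probability 1/4; weight (4/15)·(1/4) = 1/15.
The weights sum to 4/15.
So P(the prize voucher in locker 5 | the attendant opened locker 1) = (1/15) / (4/15) = 1/4.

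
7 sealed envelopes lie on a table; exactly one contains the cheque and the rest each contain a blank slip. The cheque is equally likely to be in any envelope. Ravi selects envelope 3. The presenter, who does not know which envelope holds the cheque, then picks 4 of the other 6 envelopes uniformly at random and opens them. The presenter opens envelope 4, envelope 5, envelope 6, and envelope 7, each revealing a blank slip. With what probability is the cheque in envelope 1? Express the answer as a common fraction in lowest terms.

Because the presenter chose which envelopes to open without knowing where the cheque is, the choice is independent of the prize location. Learning that none of the 4 opened envelopes holds the cheque simply rules out those 4 locations and leaves the remaining 3 envelopes still equally likely by symmetry.
So P(the cheque in envelope 1) = 1/3.

1/3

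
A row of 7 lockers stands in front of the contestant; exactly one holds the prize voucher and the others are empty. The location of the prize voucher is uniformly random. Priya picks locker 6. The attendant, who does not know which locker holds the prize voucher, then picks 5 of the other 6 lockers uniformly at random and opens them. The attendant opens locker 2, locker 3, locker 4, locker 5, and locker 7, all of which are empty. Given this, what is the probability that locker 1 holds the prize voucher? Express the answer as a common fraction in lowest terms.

Because the attendant chose which lockers to open without knowing where the prize voucher is, the choice is independent of the prize location. Learning that none of the 5 opened lockers holds the prize voucher simply rules out those 5 locations and leaves the remaining 2 lockers still equally likely by symmetry.
So P(the prize voucher in locker 1) = 1/2.

1/2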